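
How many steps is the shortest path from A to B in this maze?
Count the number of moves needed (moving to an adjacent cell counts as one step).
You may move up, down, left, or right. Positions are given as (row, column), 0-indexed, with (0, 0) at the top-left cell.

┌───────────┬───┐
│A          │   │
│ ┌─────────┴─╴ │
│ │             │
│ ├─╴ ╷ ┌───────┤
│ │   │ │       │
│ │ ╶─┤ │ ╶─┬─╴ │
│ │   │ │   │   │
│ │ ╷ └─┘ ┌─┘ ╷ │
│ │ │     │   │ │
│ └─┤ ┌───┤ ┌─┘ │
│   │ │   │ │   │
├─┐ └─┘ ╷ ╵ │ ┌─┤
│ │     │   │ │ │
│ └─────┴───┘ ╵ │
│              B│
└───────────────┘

Using BFS to find shortest path:
Start: (0, 0), End: (7, 7)
Path found:
(0,0) → (1,0) → (2,0) → (3,0) → (4,0) → (5,0) → (5,1) → (6,1) → (6,2) → (6,3) → (5,3) → (5,4) → (6,4) → (6,5) → (5,5) → (4,5) → (4,6) → (3,6) → (3,7) → (4,7) → (5,7) → (5,6) → (6,6) → (7,6) → (7,7)
Number of steps: 24

Solution:

┌───────────┬───┐
│A          │   │
│ ┌─────────┴─╴ │
│↓│             │
│ ├─╴ ╷ ┌───────┤
│↓│   │ │       │
│ │ ╶─┤ │ ╶─┬─╴ │
│↓│   │ │   │↱ ↓│
│ │ ╷ └─┘ ┌─┘ ╷ │
│↓│ │     │↱ ↑│↓│
│ └─┤ ┌───┤ ┌─┘ │
│↳ ↓│ │↱ ↓│↑│↓ ↲│
├─┐ └─┘ ╷ ╵ │ ┌─┤
│ │↳ → ↑│↳ ↑│↓│ │
│ └─────┴───┘ ╵ │
│            ↳ B│
└───────────────┘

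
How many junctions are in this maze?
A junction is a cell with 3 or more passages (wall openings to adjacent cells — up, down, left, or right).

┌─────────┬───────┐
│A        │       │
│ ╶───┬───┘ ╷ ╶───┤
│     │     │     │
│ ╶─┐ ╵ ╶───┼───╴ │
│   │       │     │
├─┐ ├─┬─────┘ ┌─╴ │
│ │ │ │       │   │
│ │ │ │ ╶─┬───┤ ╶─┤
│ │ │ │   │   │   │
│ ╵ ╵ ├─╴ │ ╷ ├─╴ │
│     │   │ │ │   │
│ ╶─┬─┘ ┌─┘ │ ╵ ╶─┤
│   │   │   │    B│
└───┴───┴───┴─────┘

Checking each cell for number of passages:

Junctions found (3+ passages):
  (0, 6): 3 passages
  (1, 0): 3 passages
  (2, 3): 3 passages
  (2, 8): 3 passages
  (5, 0): 3 passages
  (5, 1): 3 passages
  (6, 7): 3 passages
Total junctions: 7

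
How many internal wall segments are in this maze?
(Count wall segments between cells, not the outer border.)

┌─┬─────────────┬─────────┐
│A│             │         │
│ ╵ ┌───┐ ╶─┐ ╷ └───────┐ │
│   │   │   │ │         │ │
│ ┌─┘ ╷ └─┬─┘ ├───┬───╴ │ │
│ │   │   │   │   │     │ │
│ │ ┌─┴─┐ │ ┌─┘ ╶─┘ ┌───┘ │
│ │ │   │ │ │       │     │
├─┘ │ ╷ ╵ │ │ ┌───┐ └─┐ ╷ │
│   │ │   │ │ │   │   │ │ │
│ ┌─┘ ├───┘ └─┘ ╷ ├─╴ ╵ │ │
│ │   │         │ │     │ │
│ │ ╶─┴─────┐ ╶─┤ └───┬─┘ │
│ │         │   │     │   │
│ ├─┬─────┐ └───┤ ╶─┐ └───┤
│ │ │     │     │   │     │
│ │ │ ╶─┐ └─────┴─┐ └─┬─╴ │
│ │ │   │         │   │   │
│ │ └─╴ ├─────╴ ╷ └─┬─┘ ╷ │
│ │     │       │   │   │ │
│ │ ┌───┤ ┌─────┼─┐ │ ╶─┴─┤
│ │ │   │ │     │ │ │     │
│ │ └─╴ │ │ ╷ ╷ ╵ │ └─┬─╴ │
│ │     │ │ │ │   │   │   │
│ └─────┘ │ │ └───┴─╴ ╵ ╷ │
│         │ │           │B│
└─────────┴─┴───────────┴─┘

Counting internal wall segments:
Total internal walls: 144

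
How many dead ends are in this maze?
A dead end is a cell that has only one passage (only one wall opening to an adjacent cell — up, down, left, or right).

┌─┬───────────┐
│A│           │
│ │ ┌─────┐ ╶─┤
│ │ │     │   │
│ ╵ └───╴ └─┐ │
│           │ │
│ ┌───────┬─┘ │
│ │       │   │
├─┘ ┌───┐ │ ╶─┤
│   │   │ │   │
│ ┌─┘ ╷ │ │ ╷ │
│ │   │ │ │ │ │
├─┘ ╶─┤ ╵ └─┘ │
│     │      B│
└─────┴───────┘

Checking each cell for number of passages:

Dead ends found at positions:
  (0, 0)
  (0, 6)
  (1, 2)
  (2, 5)
  (3, 0)
  (5, 0)
  (5, 5)
  (6, 0)
  (6, 2)
Total dead ends: 9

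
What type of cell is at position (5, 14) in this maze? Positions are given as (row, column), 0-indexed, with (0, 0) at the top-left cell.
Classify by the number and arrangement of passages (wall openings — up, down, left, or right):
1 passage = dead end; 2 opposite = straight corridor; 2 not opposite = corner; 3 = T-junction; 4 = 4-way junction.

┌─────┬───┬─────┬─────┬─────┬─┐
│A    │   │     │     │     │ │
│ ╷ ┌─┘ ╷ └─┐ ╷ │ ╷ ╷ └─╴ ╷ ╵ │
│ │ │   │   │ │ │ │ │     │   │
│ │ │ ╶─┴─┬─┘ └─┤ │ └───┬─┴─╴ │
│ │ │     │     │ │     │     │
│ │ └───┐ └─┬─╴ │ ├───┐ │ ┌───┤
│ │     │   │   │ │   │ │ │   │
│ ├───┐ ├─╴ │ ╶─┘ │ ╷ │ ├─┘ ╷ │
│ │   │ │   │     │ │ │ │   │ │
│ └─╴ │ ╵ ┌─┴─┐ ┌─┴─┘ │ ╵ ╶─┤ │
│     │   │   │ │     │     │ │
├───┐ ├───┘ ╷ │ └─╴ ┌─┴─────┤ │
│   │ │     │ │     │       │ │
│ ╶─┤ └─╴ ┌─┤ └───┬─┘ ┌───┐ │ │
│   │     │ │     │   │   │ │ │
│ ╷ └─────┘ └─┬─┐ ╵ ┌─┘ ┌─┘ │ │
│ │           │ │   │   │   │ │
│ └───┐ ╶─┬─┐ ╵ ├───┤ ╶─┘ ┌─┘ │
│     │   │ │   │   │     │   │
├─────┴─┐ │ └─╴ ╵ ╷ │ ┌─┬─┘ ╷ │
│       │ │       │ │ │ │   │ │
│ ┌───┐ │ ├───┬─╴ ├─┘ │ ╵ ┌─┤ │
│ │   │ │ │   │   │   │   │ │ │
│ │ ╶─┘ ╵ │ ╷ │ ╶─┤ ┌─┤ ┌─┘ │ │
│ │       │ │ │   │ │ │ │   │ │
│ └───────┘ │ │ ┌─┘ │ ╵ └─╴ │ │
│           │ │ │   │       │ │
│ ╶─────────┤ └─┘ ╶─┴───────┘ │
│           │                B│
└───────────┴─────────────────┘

Checking cell at (5, 14):
Number of passages: 2
Cell type: straight corridor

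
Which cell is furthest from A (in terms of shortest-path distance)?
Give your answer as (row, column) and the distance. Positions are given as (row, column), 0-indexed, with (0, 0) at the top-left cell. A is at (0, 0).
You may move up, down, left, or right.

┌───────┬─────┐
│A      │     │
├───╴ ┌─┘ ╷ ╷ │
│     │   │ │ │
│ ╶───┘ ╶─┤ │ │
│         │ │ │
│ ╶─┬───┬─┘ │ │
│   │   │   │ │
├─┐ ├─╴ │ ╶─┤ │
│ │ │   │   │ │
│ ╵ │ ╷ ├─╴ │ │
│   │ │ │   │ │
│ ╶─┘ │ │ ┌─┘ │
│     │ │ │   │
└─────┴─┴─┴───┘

Computing BFS distances from A to all cells:
Furthest cell: (6, 4)
Distance: 22 steps

Path from A to the furthest cell:

┌───────┬─────┐
│A → ↓  │↱ ↓  │
├───╴ ┌─┘ ╷ ╷ │
│↓ ← ↲│↱ ↑│↓│ │
│ ╶───┘ ╶─┤ │ │
│↳ → → ↑  │↓│ │
│ ╶─┬───┬─┘ │ │
│   │   │↓ ↲│ │
├─┐ ├─╴ │ ╶─┤ │
│ │ │   │↳ ↓│ │
│ ╵ │ ╷ ├─╴ │ │
│   │ │ │↓ ↲│ │
│ ╶─┘ │ │ ┌─┘ │
│     │ │B│   │
└─────┴─┴─┴───┘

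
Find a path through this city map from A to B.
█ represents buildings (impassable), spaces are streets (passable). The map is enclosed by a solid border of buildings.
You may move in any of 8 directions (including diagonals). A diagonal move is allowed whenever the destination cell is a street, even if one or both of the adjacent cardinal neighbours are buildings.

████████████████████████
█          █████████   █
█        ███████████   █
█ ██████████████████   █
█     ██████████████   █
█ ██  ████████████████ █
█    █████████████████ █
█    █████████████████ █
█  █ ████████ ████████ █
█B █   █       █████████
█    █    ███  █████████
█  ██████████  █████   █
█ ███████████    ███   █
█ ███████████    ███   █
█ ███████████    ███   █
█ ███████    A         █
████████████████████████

Finding the shortest path from A to B:
Movement: 8-directional
Path length: 17 steps
Directions: up → up → up → up → up → up-left → left → left → left → left → down-left → left → up-left → left → down-left → left → up-left

Solution:

████████████████████████
█          █████████   █
█        ███████████   █
█ ██████████████████   █
█     ██████████████   █
█ ██  ████████████████ █
█    █████████████████ █
█    █████████████████ █
█  █ ████████ ████████ █
█B █↙← █↙←←←←  █████████
█ ↖← █↖←  ███↖ █████████
█  ██████████↑ █████   █
█ ███████████↑   ███   █
█ ███████████↑   ███   █
█ ███████████↑   ███   █
█ ███████    A         █
████████████████████████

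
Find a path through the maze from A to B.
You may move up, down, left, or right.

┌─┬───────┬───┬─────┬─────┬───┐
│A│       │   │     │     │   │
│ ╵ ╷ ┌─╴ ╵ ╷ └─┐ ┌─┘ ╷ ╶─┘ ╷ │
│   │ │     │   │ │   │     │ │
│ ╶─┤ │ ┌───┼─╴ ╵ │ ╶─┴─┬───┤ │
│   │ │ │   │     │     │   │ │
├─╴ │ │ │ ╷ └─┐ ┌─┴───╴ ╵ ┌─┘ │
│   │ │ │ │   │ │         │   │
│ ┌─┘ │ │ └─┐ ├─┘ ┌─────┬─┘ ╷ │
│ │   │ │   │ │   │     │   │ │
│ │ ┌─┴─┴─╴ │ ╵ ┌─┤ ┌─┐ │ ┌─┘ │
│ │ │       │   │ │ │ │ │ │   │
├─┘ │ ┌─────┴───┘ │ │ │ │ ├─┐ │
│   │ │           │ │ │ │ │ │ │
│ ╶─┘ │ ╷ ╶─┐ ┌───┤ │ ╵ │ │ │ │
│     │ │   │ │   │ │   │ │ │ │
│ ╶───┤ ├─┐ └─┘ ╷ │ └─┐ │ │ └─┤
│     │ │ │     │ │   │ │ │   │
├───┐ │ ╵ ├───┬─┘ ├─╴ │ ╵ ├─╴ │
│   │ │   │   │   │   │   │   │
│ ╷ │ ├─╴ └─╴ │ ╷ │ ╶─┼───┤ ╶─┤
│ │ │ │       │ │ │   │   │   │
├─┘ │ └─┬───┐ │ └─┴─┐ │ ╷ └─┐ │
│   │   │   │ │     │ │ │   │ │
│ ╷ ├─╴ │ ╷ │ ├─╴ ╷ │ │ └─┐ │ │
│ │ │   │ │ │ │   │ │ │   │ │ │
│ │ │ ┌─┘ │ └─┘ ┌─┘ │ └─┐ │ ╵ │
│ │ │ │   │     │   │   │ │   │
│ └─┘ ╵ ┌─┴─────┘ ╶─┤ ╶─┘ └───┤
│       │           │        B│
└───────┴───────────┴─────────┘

Finding the shortest path through the maze:
Path length: 84 steps
Directions: down → right → up → right → down → down → down → down → left → down → down → left → down → right → right → up → up → right → right → right → up → left → up → up → right → down → right → down → down → right → up → right → up → right → right → right → up → left → left → up → right → up → right → down → right → right → up → right → down → down → down → left → down → left → down → down → down → down → down → left → up → up → up → up → up → left → left → down → down → down → down → right → down → left → down → right → down → down → down → down → right → right → right → right

Solution:

┌─┬───────┬───┬─────┬─────┬───┐
│A│↱ ↓    │   │     │↱ ↓  │↱ ↓│
│ ╵ ╷ ┌─╴ ╵ ╷ └─┐ ┌─┘ ╷ ╶─┘ ╷ │
│↳ ↑│↓│     │   │ │↱ ↑│↳ → ↑│↓│
│ ╶─┤ │ ┌───┼─╴ ╵ │ ╶─┴─┬───┤ │
│   │↓│ │↱ ↓│     │↑ ← ↰│   │↓│
├─╴ │ │ │ ╷ └─┐ ┌─┴───╴ ╵ ┌─┘ │
│   │↓│ │↑│↳ ↓│ │↱ → → ↑  │↓ ↲│
│ ┌─┘ │ │ └─┐ ├─┘ ┌─────┬─┘ ╷ │
│ │↓ ↲│ │↑ ↰│↓│↱ ↑│↓ ← ↰│↓ ↲│ │
│ │ ┌─┴─┴─╴ │ ╵ ┌─┤ ┌─┐ │ ┌─┘ │
│ │↓│↱ → → ↑│↳ ↑│ │↓│ │↑│↓│   │
├─┘ │ ┌─────┴───┘ │ │ │ │ ├─┐ │
│↓ ↲│↑│           │↓│ │↑│↓│ │ │
│ ╶─┘ │ ╷ ╶─┐ ┌───┤ │ ╵ │ │ │ │
│↳ → ↑│ │   │ │   │↓│  ↑│↓│ │ │
│ ╶───┤ ├─┐ └─┘ ╷ │ └─┐ │ │ └─┤
│     │ │ │     │ │↳ ↓│↑│↓│   │
├───┐ │ ╵ ├───┬─┘ ├─╴ │ ╵ ├─╴ │
│   │ │   │   │   │↓ ↲│↑ ↲│   │
│ ╷ │ ├─╴ └─╴ │ ╷ │ ╶─┼───┤ ╶─┤
│ │ │ │       │ │ │↳ ↓│   │   │
├─┘ │ └─┬───┐ │ └─┴─┐ │ ╷ └─┐ │
│   │   │   │ │     │↓│ │   │ │
│ ╷ ├─╴ │ ╷ │ ├─╴ ╷ │ │ └─┐ │ │
│ │ │   │ │ │ │   │ │↓│   │ │ │
│ │ │ ┌─┘ │ └─┘ ┌─┘ │ └─┐ │ ╵ │
│ │ │ │   │     │   │↓  │ │   │
│ └─┘ ╵ ┌─┴─────┘ ╶─┤ ╶─┘ └───┤
│       │           │↳ → → → B│
└───────┴───────────┴─────────┘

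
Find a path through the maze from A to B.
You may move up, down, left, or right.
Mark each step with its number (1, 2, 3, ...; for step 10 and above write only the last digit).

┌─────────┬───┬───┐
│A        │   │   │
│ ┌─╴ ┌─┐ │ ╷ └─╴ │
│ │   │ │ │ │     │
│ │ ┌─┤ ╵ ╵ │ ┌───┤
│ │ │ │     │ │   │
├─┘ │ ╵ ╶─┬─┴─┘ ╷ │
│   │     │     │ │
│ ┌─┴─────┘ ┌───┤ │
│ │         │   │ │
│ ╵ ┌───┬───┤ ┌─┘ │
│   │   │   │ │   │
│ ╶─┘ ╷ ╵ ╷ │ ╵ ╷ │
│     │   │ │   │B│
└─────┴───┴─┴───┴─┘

Finding the shortest path through the maze:
Path length: 24 steps
Directions: right → right → down → left → down → down → left → down → down → right → up → right → right → right → right → up → right → right → up → right → down → down → down → down

Solution:

┌─────────┬───┬───┐
│A 1 2    │   │   │
│ ┌─╴ ┌─┐ │ ╷ └─╴ │
│ │4 3│ │ │ │     │
│ │ ┌─┤ ╵ ╵ │ ┌───┤
│ │5│ │     │ │9 0│
├─┘ │ ╵ ╶─┬─┴─┘ ╷ │
│7 6│     │6 7 8│1│
│ ┌─┴─────┘ ┌───┤ │
│8│1 2 3 4 5│   │2│
│ ╵ ┌───┬───┤ ┌─┘ │
│9 0│   │   │ │  3│
│ ╶─┘ ╷ ╵ ╷ │ ╵ ╷ │
│     │   │ │   │B│
└─────┴───┴─┴───┴─┘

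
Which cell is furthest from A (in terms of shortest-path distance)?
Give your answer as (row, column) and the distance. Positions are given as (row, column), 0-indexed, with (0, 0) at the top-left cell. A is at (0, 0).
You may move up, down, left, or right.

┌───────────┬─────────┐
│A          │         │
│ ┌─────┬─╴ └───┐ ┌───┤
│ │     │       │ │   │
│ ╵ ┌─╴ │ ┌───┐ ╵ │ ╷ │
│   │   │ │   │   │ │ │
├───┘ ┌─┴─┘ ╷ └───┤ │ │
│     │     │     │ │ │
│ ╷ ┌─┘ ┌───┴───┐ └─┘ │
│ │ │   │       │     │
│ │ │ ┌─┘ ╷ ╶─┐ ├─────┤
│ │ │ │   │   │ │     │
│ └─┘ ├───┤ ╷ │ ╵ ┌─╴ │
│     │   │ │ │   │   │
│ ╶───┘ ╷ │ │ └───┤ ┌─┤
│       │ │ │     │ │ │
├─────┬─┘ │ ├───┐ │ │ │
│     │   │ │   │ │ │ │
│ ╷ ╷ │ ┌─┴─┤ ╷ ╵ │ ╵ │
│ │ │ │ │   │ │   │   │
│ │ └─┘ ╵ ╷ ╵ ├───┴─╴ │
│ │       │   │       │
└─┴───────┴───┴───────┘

Computing BFS distances from A to all cells:
Furthest cell: (10, 7)
Distance: 61 steps

Path from A to the furthest cell:

┌───────────┬─────────┐
│A          │         │
│ ┌─────┬─╴ └───┐ ┌───┤
│↓│↱ → ↓│       │ │   │
│ ╵ ┌─╴ │ ┌───┐ ╵ │ ╷ │
│↳ ↑│↓ ↲│ │   │   │ │ │
├───┘ ┌─┴─┘ ╷ └───┤ │ │
│↓ ← ↲│     │     │ │ │
│ ╷ ┌─┘ ┌───┴───┐ └─┘ │
│↓│ │   │  ↱ → ↓│     │
│ │ │ ┌─┘ ╷ ╶─┐ ├─────┤
│↓│ │ │   │↑ ↰│↓│↱ → ↓│
│ └─┘ ├───┤ ╷ │ ╵ ┌─╴ │
│↓    │↱ ↓│ │↑│↳ ↑│↓ ↲│
│ ╶───┘ ╷ │ │ └───┤ ┌─┤
│↳ → → ↑│↓│ │↑ ← ↰│↓│ │
├─────┬─┘ │ ├───┐ │ │ │
│     │↓ ↲│ │↱ ↓│↑│↓│ │
│ ╷ ╷ │ ┌─┴─┤ ╷ ╵ │ ╵ │
│ │ │ │↓│↱ ↓│↑│↳ ↑│↳ ↓│
│ │ └─┘ ╵ ╷ ╵ ├───┴─╴ │
│ │    ↳ ↑│↳ ↑│B ← ← ↲│
└─┴───────┴───┴───────┘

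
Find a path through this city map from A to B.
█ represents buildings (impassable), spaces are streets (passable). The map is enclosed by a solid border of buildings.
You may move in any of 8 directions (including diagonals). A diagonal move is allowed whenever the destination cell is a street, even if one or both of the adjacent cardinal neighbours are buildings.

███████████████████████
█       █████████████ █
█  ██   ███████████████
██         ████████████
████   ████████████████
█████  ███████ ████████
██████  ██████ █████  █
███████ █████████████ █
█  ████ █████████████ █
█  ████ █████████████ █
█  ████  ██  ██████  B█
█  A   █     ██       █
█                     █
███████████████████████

Finding the shortest path from A to B:
Movement: 8-directional
Path length: 18 steps
Directions: right → right → right → up-right → right → down-right → right → right → right → down-right → right → right → right → right → right → right → up-right → up-right

Solution:

███████████████████████
█       █████████████ █
█  ██   ███████████████
██         ████████████
████   ████████████████
█████  ███████ ████████
██████  ██████ █████  █
███████ █████████████ █
█  ████ █████████████ █
█  ████ █████████████ █
█  ████→↘██  ██████  B█
█  A→→↗█ →→→↘██     ↗ █
█            →→→→→→↗  █
███████████████████████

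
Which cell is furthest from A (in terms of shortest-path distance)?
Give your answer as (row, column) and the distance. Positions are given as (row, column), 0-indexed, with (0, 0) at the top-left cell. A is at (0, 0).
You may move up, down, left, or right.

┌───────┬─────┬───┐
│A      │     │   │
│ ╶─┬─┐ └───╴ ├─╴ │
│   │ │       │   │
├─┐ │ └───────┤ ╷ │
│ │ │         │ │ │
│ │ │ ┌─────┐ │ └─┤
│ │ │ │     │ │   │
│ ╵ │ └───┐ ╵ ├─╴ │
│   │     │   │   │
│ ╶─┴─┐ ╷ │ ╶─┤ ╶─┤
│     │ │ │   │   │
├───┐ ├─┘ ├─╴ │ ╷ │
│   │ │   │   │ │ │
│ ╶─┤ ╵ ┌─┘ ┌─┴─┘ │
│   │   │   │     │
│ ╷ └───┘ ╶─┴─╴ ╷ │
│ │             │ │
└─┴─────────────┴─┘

Computing BFS distances from A to all cells:
Furthest cell: (0, 7)
Distance: 51 steps

Path from A to the furthest cell:

┌───────┬─────┬───┐
│A      │     │B ↰│
│ ╶─┬─┐ └───╴ ├─╴ │
│↳ ↓│ │       │↱ ↑│
├─┐ │ └───────┤ ╷ │
│ │↓│↱ → → → ↓│↑│ │
│ │ │ ┌─────┐ │ └─┤
│ │↓│↑│     │↓│↑ ↰│
│ ╵ │ └───┐ ╵ ├─╴ │
│↓ ↲│↑ ← ↰│↓ ↲│↱ ↑│
│ ╶─┴─┐ ╷ │ ╶─┤ ╶─┤
│↳ → ↓│ │↑│↳ ↓│↑ ↰│
├───┐ ├─┘ ├─╴ │ ╷ │
│   │↓│↱ ↑│↓ ↲│ │↑│
│ ╶─┤ ╵ ┌─┘ ┌─┴─┘ │
│   │↳ ↑│↓ ↲│  ↱ ↑│
│ ╷ └───┘ ╶─┴─╴ ╷ │
│ │      ↳ → → ↑│ │
└─┴─────────────┴─┘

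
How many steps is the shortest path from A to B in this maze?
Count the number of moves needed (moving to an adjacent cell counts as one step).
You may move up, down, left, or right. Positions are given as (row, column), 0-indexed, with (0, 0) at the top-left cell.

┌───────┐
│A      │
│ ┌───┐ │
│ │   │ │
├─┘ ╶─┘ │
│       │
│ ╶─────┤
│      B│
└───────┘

Using BFS to find shortest path:
Start: (0, 0), End: (3, 3)
Path found:
(0,0) → (0,1) → (0,2) → (0,3) → (1,3) → (2,3) → (2,2) → (2,1) → (2,0) → (3,0) → (3,1) → (3,2) → (3,3)
Number of steps: 12

Solution:

┌───────┐
│A → → ↓│
│ ┌───┐ │
│ │   │↓│
├─┘ ╶─┘ │
│↓ ← ← ↲│
│ ╶─────┤
│↳ → → B│
└───────┘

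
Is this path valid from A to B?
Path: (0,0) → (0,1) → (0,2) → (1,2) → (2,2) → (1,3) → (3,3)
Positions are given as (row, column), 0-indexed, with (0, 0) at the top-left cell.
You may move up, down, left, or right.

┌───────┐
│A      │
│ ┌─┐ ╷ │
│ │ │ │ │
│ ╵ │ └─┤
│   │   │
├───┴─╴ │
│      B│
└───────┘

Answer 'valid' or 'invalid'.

Checking path validity:
Result: Invalid move at step 5: cannot move from (2, 2) to (1, 3).

invalid

Correct solution:

┌───────┐
│A → ↓  │
│ ┌─┐ ╷ │
│ │ │↓│ │
│ ╵ │ └─┤
│   │↳ ↓│
├───┴─╴ │
│      B│
└───────┘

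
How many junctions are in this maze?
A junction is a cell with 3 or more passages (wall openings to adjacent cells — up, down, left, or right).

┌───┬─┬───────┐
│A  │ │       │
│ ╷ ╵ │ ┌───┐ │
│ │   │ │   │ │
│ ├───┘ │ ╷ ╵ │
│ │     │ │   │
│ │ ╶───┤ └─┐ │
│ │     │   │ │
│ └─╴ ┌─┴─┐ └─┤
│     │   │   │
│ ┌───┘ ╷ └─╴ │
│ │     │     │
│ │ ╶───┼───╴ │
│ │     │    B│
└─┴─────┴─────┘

Checking each cell for number of passages:

Junctions found (3+ passages):
  (2, 6): 3 passages
  (3, 2): 3 passages
  (4, 0): 3 passages
  (5, 6): 3 passages
Total junctions: 4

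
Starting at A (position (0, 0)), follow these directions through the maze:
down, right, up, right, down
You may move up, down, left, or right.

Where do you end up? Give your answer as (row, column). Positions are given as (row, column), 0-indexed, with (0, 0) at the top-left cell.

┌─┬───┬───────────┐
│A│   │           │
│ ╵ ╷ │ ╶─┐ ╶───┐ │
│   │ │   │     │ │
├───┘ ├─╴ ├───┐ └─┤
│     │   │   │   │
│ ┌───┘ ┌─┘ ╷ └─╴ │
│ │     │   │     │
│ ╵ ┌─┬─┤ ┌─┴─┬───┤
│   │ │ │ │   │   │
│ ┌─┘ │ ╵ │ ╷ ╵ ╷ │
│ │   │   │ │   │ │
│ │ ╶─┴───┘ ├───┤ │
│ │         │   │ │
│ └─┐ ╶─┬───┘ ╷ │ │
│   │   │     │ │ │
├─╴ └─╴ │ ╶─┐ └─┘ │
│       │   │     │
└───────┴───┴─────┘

Following directions step by step:
Start: (0, 0)
  down: (0, 0) → (1, 0)
  right: (1, 0) → (1, 1)
  up: (1, 1) → (0, 1)
  right: (0, 1) → (0, 2)
  down: (0, 2) → (1, 2)
Final position: (1, 2)

Path taken:

┌─┬───┬───────────┐
│A│↱ ↓│           │
│ ╵ ╷ │ ╶─┐ ╶───┐ │
│↳ ↑│B│   │     │ │
├───┘ ├─╴ ├───┐ └─┤
│     │   │   │   │
│ ┌───┘ ┌─┘ ╷ └─╴ │
│ │     │   │     │
│ ╵ ┌─┬─┤ ┌─┴─┬───┤
│   │ │ │ │   │   │
│ ┌─┘ │ ╵ │ ╷ ╵ ╷ │
│ │   │   │ │   │ │
│ │ ╶─┴───┘ ├───┤ │
│ │         │   │ │
│ └─┐ ╶─┬───┘ ╷ │ │
│   │   │     │ │ │
├─╴ └─╴ │ ╶─┐ └─┘ │
│       │   │     │
└───────┴───┴─────┘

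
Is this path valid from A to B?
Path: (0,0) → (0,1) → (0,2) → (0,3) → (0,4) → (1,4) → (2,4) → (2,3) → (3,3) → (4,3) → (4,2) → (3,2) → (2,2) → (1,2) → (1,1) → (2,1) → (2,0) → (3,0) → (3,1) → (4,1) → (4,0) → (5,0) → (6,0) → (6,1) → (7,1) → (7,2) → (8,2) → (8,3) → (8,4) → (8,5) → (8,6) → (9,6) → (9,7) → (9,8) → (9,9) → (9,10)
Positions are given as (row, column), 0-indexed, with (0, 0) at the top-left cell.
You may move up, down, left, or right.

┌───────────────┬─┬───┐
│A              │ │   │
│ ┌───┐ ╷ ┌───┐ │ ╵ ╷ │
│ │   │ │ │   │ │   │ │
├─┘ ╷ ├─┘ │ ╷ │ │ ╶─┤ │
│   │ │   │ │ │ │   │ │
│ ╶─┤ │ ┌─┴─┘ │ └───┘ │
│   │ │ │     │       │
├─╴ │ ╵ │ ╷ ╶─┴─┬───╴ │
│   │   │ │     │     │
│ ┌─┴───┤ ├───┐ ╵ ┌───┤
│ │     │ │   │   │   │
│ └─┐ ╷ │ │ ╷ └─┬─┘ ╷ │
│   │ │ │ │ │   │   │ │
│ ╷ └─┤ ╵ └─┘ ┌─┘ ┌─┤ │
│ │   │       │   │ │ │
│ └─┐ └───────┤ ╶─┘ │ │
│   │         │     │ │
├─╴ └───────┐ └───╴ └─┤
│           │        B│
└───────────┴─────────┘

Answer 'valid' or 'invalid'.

Checking path validity:
Result: All consecutive moves are passable.

valid

Correct solution:

┌───────────────┬─┬───┐
│A → → → ↓      │ │   │
│ ┌───┐ ╷ ┌───┐ │ ╵ ╷ │
│ │↓ ↰│ │↓│   │ │   │ │
├─┘ ╷ ├─┘ │ ╷ │ │ ╶─┤ │
│↓ ↲│↑│↓ ↲│ │ │ │   │ │
│ ╶─┤ │ ┌─┴─┘ │ └───┘ │
│↳ ↓│↑│↓│     │       │
├─╴ │ ╵ │ ╷ ╶─┴─┬───╴ │
│↓ ↲│↑ ↲│ │     │     │
│ ┌─┴───┤ ├───┐ ╵ ┌───┤
│↓│     │ │   │   │   │
│ └─┐ ╷ │ │ ╷ └─┬─┘ ╷ │
│↳ ↓│ │ │ │ │   │   │ │
│ ╷ └─┤ ╵ └─┘ ┌─┘ ┌─┤ │
│ │↳ ↓│       │   │ │ │
│ └─┐ └───────┤ ╶─┘ │ │
│   │↳ → → → ↓│     │ │
├─╴ └───────┐ └───╴ └─┤
│           │↳ → → → B│
└───────────┴─────────┘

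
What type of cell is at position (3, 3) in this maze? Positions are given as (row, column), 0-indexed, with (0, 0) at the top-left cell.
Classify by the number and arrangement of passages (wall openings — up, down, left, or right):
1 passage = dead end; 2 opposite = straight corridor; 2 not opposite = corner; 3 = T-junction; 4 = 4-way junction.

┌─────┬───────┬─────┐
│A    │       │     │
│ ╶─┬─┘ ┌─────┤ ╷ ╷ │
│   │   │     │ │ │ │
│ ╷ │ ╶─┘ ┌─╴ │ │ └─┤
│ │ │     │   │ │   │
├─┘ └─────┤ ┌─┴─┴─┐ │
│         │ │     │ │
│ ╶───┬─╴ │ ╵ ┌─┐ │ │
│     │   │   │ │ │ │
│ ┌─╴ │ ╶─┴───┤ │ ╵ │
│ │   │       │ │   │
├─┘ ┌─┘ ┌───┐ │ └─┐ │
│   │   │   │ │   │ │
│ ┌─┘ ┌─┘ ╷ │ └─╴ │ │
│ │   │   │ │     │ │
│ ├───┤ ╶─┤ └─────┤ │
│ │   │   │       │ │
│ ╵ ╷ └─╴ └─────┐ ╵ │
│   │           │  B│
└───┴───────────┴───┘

Checking cell at (3, 3):
Number of passages: 2
Cell type: straight corridor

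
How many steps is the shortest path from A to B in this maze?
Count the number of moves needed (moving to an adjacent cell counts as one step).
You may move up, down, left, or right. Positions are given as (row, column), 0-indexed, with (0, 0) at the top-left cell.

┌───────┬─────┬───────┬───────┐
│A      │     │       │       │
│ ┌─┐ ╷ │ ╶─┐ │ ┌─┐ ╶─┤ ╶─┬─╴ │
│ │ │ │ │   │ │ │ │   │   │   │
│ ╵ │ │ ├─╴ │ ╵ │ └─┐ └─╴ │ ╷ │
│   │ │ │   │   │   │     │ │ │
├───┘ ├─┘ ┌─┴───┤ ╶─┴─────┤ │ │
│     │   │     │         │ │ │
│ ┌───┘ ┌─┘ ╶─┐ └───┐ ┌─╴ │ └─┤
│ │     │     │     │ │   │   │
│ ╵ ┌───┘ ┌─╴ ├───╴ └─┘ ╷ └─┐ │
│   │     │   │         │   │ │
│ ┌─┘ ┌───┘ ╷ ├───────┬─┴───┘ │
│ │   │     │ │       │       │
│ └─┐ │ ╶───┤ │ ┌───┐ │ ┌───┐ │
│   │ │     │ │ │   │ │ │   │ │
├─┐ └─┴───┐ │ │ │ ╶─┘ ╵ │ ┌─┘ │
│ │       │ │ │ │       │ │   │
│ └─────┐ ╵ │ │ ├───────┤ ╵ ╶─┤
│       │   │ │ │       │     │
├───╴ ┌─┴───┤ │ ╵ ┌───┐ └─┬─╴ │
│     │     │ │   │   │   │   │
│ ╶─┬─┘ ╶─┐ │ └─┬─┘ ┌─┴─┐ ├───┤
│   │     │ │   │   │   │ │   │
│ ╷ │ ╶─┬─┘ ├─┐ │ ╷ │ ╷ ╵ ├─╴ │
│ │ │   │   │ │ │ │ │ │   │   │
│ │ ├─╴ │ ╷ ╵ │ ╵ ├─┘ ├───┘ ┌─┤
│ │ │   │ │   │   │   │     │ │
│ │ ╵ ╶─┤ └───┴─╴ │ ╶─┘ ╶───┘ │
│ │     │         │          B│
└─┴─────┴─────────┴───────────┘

Using BFS to find shortest path:
Start: (0, 0), End: (14, 14)
Path found:
(0,0) → (0,1) → (0,2) → (1,2) → (2,2) → (3,2) → (3,1) → (3,0) → (4,0) → (5,0) → (5,1) → (4,1) → (4,2) → (4,3) → (3,3) → (3,4) → (2,4) → (2,5) → (1,5) → (1,4) → (0,4) → (0,5) → (0,6) → (1,6) → (2,6) → (2,7) → (1,7) → (0,7) → (0,8) → (0,9) → (1,9) → (1,10) → (2,10) → (2,11) → (2,12) → (1,12) → (1,11) → (0,11) → (0,12) → (0,13) → (0,14) → (1,14) → (1,13) → (2,13) → (3,13) → (4,13) → (4,14) → (5,14) → (6,14) → (6,13) → (6,12) → (6,11) → (7,11) → (8,11) → (8,10) → (7,10) → (6,10) → (6,9) → (6,8) → (6,7) → (7,7) → (8,7) → (9,7) → (10,7) → (10,8) → (9,8) → (9,9) → (9,10) → (9,11) → (10,11) → (10,12) → (11,12) → (12,12) → (12,11) → (11,11) → (11,10) → (12,10) → (13,10) → (13,9) → (14,9) → (14,10) → (14,11) → (14,12) → (14,13) → (14,14)
Number of steps: 84

Solution:

┌───────┬─────┬───────┬───────┐
│A → ↓  │↱ → ↓│↱ → ↓  │↱ → → ↓│
│ ┌─┐ ╷ │ ╶─┐ │ ┌─┐ ╶─┤ ╶─┬─╴ │
│ │ │↓│ │↑ ↰│↓│↑│ │↳ ↓│↑ ↰│↓ ↲│
│ ╵ │ │ ├─╴ │ ╵ │ └─┐ └─╴ │ ╷ │
│   │↓│ │↱ ↑│↳ ↑│   │↳ → ↑│↓│ │
├───┘ ├─┘ ┌─┴───┤ ╶─┴─────┤ │ │
│↓ ← ↲│↱ ↑│     │         │↓│ │
│ ┌───┘ ┌─┘ ╶─┐ └───┐ ┌─╴ │ └─┤
│↓│↱ → ↑│     │     │ │   │↳ ↓│
│ ╵ ┌───┘ ┌─╴ ├───╴ └─┘ ╷ └─┐ │
│↳ ↑│     │   │         │   │↓│
│ ┌─┘ ┌───┘ ╷ ├───────┬─┴───┘ │
│ │   │     │ │↓ ← ← ↰│↓ ← ← ↲│
│ └─┐ │ ╶───┤ │ ┌───┐ │ ┌───┐ │
│   │ │     │ │↓│   │↑│↓│   │ │
├─┐ └─┴───┐ │ │ │ ╶─┘ ╵ │ ┌─┘ │
│ │       │ │ │↓│    ↑ ↲│ │   │
│ └─────┐ ╵ │ │ ├───────┤ ╵ ╶─┤
│       │   │ │↓│↱ → → ↓│     │
├───╴ ┌─┴───┤ │ ╵ ┌───┐ └─┬─╴ │
│     │     │ │↳ ↑│   │↳ ↓│   │
│ ╶─┬─┘ ╶─┐ │ └─┬─┘ ┌─┴─┐ ├───┤
│   │     │ │   │   │↓ ↰│↓│   │
│ ╷ │ ╶─┬─┘ ├─┐ │ ╷ │ ╷ ╵ ├─╴ │
│ │ │   │   │ │ │ │ │↓│↑ ↲│   │
│ │ ├─╴ │ ╷ ╵ │ ╵ ├─┘ ├───┘ ┌─┤
│ │ │   │ │   │   │↓ ↲│     │ │
│ │ ╵ ╶─┤ └───┴─╴ │ ╶─┘ ╶───┘ │
│ │     │         │↳ → → → → B│
└─┴─────┴─────────┴───────────┘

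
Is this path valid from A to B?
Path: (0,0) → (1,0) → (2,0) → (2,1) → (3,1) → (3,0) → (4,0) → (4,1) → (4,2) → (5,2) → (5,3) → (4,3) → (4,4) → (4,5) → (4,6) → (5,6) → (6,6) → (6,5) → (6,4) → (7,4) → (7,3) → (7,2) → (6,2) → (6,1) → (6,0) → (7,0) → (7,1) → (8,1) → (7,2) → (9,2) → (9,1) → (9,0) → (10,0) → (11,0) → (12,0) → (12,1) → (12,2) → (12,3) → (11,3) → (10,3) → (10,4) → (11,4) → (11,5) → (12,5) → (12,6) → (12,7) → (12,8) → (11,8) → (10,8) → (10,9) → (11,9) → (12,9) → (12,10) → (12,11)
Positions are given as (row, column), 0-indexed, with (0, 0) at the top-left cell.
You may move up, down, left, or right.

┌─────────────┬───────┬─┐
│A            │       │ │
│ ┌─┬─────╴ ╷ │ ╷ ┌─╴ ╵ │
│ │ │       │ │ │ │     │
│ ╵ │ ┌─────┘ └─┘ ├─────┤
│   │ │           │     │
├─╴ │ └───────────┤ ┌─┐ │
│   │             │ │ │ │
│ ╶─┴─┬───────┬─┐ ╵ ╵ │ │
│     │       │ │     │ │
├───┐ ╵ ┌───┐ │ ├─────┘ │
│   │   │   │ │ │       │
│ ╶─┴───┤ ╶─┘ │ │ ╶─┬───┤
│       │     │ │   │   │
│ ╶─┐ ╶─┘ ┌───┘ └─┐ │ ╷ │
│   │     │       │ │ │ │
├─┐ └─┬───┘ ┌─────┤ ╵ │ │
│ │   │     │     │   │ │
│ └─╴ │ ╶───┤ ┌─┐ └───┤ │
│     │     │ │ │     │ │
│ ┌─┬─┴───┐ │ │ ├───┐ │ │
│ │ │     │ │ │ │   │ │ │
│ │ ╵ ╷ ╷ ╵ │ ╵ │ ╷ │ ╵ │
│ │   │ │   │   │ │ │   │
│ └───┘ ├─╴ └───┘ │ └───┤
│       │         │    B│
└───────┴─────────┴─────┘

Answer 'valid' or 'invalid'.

Checking path validity:
Result: Invalid move at step 28: cannot move from (8, 1) to (7, 2).

invalid

Correct solution:

┌─────────────┬───────┬─┐
│A            │       │ │
│ ┌─┬─────╴ ╷ │ ╷ ┌─╴ ╵ │
│↓│ │       │ │ │ │     │
│ ╵ │ ┌─────┘ └─┘ ├─────┤
│↳ ↓│ │           │     │
├─╴ │ └───────────┤ ┌─┐ │
│↓ ↲│             │ │ │ │
│ ╶─┴─┬───────┬─┐ ╵ ╵ │ │
│↳ → ↓│↱ → → ↓│ │     │ │
├───┐ ╵ ┌───┐ │ ├─────┘ │
│   │↳ ↑│   │↓│ │       │
│ ╶─┴───┤ ╶─┘ │ │ ╶─┬───┤
│↓ ← ↰  │↓ ← ↲│ │   │   │
│ ╶─┐ ╶─┘ ┌───┘ └─┐ │ ╷ │
│↳ ↓│↑ ← ↲│       │ │ │ │
├─┐ └─┬───┘ ┌─────┤ ╵ │ │
│ │↳ ↓│     │     │   │ │
│ └─╴ │ ╶───┤ ┌─┐ └───┤ │
│↓ ← ↲│     │ │ │     │ │
│ ┌─┬─┴───┐ │ │ ├───┐ │ │
│↓│ │  ↱ ↓│ │ │ │↱ ↓│ │ │
│ │ ╵ ╷ ╷ ╵ │ ╵ │ ╷ │ ╵ │
│↓│   │↑│↳ ↓│   │↑│↓│   │
│ └───┘ ├─╴ └───┘ │ └───┤
│↳ → → ↑│  ↳ → → ↑│↳ → B│
└───────┴─────────┴─────┘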